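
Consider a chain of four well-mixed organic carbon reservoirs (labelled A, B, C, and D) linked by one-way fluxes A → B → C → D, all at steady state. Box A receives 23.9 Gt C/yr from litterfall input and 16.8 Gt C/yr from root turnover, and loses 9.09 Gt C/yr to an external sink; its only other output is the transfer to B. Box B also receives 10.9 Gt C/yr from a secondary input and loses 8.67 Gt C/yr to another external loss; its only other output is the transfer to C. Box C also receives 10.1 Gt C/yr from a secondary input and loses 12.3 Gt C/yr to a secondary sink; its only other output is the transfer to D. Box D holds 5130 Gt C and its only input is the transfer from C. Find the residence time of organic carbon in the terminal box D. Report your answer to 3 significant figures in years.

Box A: F(A→B) = (23.9 + 16.8) − 9.09 = 31.610 Gt C/yr.
Box B: F(B→C) = (31.610 + 10.9) − 8.67 = 33.840 Gt C/yr.
Box C: F(C→D) = (33.840 + 10.1) − 12.3 = 31.640 Gt C/yr.
Box D throughput = its input = 31.640 Gt C/yr; τ = 5130 / 31.640 = 162.1 yr.

162 yr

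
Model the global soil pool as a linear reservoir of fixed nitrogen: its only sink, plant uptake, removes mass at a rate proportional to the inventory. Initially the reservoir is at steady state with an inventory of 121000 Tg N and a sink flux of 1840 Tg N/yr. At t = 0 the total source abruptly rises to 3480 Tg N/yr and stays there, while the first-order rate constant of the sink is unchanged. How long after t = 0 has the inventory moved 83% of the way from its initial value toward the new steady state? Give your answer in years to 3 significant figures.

τ = M₀/F₀ = 121000/1840 = 65.76 yr.
The remaining gap fraction is e^(−t/τ); 83% covered ⇒ e^(−t/τ) = 0.170.
t = −τ ln(0.170) = 65.76 × 1.772 = 116.5 yr.

117 yr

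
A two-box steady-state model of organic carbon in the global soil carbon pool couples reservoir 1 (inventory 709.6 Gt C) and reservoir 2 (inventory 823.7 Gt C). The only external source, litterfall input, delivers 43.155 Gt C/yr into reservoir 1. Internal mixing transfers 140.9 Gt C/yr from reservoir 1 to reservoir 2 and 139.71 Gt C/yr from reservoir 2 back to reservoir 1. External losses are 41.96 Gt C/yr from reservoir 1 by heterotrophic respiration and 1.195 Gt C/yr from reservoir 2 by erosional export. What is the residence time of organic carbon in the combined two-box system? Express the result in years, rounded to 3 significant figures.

For the system as a whole, the A↔B exchange is internal and contributes nothing to the throughput; only the external sinks remove mass.
M_total = 709.6 + 823.7 = 1533.3 Gt C.
ΣF_external_out = 41.96 + 1.195 = 43.155 Gt C/yr.
τ = M_total / ΣF_ext = 1533.3 / 43.155 = 35.53 yr.

35.5 yr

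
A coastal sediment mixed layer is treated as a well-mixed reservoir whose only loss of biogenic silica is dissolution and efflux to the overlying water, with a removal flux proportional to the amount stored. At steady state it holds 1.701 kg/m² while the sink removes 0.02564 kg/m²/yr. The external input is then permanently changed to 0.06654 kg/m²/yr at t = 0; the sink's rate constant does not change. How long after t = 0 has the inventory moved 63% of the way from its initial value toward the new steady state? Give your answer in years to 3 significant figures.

66.0 yr

τ = M₀/F₀ = 1.701/0.02564 = 66.34 yr.
The remaining gap fraction is e^(−t/τ); 63% covered ⇒ e^(−t/τ) = 0.370.
t = −τ ln(0.370) = 66.34 × 0.9943 = 65.96 yr.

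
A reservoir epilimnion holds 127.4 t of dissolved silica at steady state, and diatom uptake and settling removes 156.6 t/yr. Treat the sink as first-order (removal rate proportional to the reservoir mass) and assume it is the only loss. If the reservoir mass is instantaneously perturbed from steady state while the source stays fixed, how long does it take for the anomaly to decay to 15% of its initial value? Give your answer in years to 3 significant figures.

For a linear reservoir the anomaly decays as exp(−t/τ) with τ = M/F = 127.4/156.6 = 0.8135 yr.
exp(−t/τ) = 0.15 ⇒ t = −τ ln(0.15) = 0.8135 × 1.897 = 1.543 yr.

1.54 yr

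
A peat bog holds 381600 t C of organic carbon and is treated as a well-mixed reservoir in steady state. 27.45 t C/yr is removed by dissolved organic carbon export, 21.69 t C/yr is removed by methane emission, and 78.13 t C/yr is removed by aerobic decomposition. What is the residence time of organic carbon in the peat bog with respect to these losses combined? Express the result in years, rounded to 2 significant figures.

3000 yr

Total removal = 27.45 + 21.69 + 78.13 = 127.27 t C/yr.
τ = M / ΣF_out = 381600 / 127.27 = 2998 yr.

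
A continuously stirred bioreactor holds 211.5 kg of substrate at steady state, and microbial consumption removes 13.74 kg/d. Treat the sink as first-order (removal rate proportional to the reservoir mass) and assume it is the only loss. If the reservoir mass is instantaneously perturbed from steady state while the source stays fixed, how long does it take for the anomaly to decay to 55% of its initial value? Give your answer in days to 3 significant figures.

9.20 d

For a linear reservoir the anomaly decays as exp(−t/τ) with τ = M/F = 211.5/13.74 = 15.39 d.
exp(−t/τ) = 0.55 ⇒ t = −τ ln(0.55) = 15.39 × 0.5978 = 9.203 d.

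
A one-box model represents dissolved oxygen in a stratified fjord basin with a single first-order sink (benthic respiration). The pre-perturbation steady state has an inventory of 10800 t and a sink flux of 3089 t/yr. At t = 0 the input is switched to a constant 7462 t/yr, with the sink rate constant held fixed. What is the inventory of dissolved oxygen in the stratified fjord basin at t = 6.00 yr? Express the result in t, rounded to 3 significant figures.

Residence time τ = M₀/F₀ = 3.496 yr. The eventual steady state is M_∞ = M₀·(F₁/F₀) = 10800 × 7462/3089 = 26089 t.
The anomaly ΔM(t) = M(t) − M_∞ decays as ΔM₀·e^(−t/τ) with ΔM₀ = 10800 − 26089 = −15290 t.
At t = 6.00 yr, e^(−t/τ) = e^(−1.716) = 0.1798, so ΔM = −2748 t and M = 26089 − 2748 = 23341 t.

23300 t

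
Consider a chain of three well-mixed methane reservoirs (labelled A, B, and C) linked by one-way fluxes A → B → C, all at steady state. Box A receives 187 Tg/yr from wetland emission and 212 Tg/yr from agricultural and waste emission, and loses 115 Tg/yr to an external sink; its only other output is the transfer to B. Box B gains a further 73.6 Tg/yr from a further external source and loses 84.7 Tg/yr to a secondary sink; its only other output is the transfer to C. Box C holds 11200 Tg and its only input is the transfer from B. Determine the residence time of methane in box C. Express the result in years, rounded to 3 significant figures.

Box A: F(A→B) = (187 + 212) − 115 = 284.00 Tg/yr.
Box B: F(B→C) = (284.00 + 73.6) − 84.7 = 272.90 Tg/yr.
Box C throughput = its input = 272.90 Tg/yr; τ = 11200 / 272.90 = 41.04 yr.

41.0 yr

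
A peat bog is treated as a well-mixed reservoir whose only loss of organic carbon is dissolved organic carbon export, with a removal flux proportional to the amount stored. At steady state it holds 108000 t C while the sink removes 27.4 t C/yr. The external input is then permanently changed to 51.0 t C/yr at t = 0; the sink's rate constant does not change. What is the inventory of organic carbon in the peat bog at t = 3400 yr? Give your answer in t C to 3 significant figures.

Residence time τ = M₀/F₀ = 3942 yr. The eventual steady state is M_∞ = M₀·(F₁/F₀) = 108000 × 51.0/27.4 = 201020 t C.
The anomaly ΔM(t) = M(t) − M_∞ decays as ΔM₀·e^(−t/τ) with ΔM₀ = 108000 − 201020 = −93020 t C.
At t = 3400 yr, e^(−t/τ) = e^(−0.8626) = 0.4221, so ΔM = −39260 t C and M = 201020 − 39260 = 161760 t C.

162000 t C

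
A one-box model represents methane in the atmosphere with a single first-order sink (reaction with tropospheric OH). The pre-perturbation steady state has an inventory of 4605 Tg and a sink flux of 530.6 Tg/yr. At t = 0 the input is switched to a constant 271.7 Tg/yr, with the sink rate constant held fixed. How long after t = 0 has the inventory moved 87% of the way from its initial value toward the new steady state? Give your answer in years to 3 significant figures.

τ = M₀/F₀ = 4605/530.6 = 8.679 yr.
The remaining gap fraction is e^(−t/τ); 87% covered ⇒ e^(−t/τ) = 0.130.
t = −τ ln(0.130) = 8.679 × 2.040 = 17.71 yr.

17.7 yr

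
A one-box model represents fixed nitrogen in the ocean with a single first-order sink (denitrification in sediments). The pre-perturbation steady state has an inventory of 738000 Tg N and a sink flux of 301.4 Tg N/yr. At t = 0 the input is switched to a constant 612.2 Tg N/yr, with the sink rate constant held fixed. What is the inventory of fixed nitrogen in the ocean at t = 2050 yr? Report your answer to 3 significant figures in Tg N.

1.17×10^6 Tg N

Residence time τ = M₀/F₀ = 2449 yr. The eventual steady state is M_∞ = M₀·(F₁/F₀) = 738000 × 612.2/301.4 = 1.4990×10^6 Tg N.
The anomaly ΔM(t) = M(t) − M_∞ decays as ΔM₀·e^(−t/τ) with ΔM₀ = 738000 − 1.4990×10^6 = −761000 Tg N.
At t = 2050 yr, e^(−t/τ) = e^(−0.8372) = 0.4329, so ΔM = −329500 Tg N and M = 1.4990×10^6 − 329500 = 1.1696×10^6 Tg N.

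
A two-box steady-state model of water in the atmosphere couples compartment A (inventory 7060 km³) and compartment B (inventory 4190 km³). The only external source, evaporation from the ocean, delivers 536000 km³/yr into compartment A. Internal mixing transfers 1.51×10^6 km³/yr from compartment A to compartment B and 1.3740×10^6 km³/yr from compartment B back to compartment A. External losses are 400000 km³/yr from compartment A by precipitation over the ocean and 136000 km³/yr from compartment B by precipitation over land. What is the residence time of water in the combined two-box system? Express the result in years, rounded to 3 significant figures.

0.0210 yr

Residence time in the combined system uses the total inventory and the total *external* removal — internal exchanges between the two boxes cancel.
M_total = 7060 + 4190 = 11250 km³.
ΣF_external_out = 400000 + 136000 = 536000 km³/yr.
τ = M_total / ΣF_ext = 11250 / 536000 = 0.02099 yr.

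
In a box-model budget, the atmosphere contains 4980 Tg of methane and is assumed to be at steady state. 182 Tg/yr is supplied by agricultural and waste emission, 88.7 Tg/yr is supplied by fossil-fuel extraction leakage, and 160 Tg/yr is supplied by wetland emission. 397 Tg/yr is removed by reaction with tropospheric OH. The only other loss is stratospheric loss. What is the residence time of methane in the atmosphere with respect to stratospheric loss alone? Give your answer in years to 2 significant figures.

At steady state ΣF_in = ΣF_out.
ΣF_in = 182 + 88.7 + 160 = 430.70 Tg/yr.
Stratospheric loss flux = ΣF_in − (397) = 430.70 − 397.0 = 33.70 Tg/yr.
τ = M / F = 4980 / 33.70 = 147.8 yr.

150 yr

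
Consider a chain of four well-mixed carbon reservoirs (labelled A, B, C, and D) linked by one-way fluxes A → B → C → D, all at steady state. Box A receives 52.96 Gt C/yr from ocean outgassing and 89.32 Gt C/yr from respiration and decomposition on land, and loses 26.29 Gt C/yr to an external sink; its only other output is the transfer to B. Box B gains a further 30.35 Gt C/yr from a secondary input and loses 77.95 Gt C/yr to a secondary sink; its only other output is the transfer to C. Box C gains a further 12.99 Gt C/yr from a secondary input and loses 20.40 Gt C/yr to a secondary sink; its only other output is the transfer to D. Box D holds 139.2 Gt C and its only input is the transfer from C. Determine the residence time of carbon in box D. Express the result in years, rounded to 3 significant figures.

2.28 yr

Box A: F(A→B) = (52.96 + 89.32) − 26.29 = 115.99 Gt C/yr.
Box B: F(B→C) = (115.99 + 30.35) − 77.95 = 68.390 Gt C/yr.
Box C: F(C→D) = (68.390 + 12.99) − 20.40 = 60.980 Gt C/yr.
Box D throughput = its input = 60.980 Gt C/yr; τ = 139.2 / 60.980 = 2.283 yr.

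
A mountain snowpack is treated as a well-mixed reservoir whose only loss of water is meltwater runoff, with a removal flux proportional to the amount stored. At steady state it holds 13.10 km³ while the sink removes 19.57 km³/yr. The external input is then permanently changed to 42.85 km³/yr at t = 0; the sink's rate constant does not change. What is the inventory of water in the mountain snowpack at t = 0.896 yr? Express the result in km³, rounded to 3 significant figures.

τ = M₀/F₀ = 13.10/19.57 = 0.6694 yr; rate constant k = 1/τ.
New steady state M_∞ = F₁/k = F₁·τ = 42.85 × 0.6694 = 28.683 km³.
M(t) = M_∞ + (M₀ − M_∞)·e^(−t/τ); t/τ = 0.896/0.6694 = 1.339, so e^(−t/τ) = 0.2622.
M(t) = 28.683 − 15.58 × 0.2622 = 24.597 km³.

24.6 km³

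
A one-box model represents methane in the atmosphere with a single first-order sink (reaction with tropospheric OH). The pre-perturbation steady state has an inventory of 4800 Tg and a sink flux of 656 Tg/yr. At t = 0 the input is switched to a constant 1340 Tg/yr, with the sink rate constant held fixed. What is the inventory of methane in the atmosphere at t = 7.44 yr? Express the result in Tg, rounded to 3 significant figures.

Residence time τ = M₀/F₀ = 7.317 yr. The eventual steady state is M_∞ = M₀·(F₁/F₀) = 4800 × 1340/656 = 9804.9 Tg.
The anomaly ΔM(t) = M(t) − M_∞ decays as ΔM₀·e^(−t/τ) with ΔM₀ = 4800 − 9804.9 = −5005 Tg.
At t = 7.44 yr, e^(−t/τ) = e^(−1.017) = 0.3618, so ΔM = −1811 Tg and M = 9804.9 − 1811 = 7994.4 Tg.

7990 Tg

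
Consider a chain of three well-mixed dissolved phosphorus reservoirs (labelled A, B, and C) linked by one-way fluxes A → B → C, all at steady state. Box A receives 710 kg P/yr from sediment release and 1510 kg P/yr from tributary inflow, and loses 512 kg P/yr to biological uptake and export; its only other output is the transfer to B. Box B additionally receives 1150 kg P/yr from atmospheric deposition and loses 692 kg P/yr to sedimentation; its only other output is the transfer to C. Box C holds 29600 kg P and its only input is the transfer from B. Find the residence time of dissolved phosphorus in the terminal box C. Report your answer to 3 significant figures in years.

Box A: F(A→B) = (710 + 1510) − 512 = 1708.0 kg P/yr.
Box B: F(B→C) = (1708.0 + 1150) − 692 = 2166.0 kg P/yr.
Box C throughput = its input = 2166.0 kg P/yr; τ = 29600 / 2166.0 = 13.67 yr.

13.7 yr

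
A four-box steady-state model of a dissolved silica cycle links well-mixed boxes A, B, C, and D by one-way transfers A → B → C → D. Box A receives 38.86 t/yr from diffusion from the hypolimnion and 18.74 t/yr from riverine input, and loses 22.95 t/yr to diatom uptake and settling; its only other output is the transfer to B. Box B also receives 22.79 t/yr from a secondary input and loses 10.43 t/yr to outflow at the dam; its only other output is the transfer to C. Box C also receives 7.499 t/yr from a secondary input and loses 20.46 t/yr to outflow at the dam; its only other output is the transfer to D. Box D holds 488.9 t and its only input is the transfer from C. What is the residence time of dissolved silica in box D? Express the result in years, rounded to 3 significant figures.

Box A: F(A→B) = (38.86 + 18.74) − 22.95 = 34.650 t/yr.
Box B: F(B→C) = (34.650 + 22.79) − 10.43 = 47.010 t/yr.
Box C: F(C→D) = (47.010 + 7.499) − 20.46 = 34.049 t/yr.
Box D throughput = its input = 34.049 t/yr; τ = 488.9 / 34.049 = 14.36 yr.

14.4 yr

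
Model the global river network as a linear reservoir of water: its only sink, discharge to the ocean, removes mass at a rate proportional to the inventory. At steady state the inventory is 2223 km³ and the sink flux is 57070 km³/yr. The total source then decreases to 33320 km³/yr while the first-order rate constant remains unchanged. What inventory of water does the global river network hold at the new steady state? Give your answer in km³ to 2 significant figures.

Rate constant k = F/M = 57070 / 2223 = 25.67 yr⁻¹.
At the new steady state, source = k·M_new ⇒ M_new = 33320 / 25.67 = 1298 km³.
(Equivalently M_new = M × F_new/F_old = 2223 × 33320/57070.)

1300 km³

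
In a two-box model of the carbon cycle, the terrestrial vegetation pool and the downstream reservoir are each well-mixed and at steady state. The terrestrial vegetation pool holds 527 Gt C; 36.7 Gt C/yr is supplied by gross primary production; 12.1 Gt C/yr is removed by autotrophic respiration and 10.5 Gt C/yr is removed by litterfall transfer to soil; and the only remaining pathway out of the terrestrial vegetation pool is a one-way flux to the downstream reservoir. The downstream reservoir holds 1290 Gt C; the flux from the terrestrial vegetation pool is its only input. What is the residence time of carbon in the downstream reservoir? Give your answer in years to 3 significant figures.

Balance the terrestrial vegetation pool: ΣF_in = 36.700 Gt C/yr.
Flux to the downstream reservoir = ΣF_in − (12.1 + 10.5) = 14.100 Gt C/yr.
At steady state the output of the downstream reservoir equals its input, 14.100 Gt C/yr.
τ = M / F = 1290 / 14.100 = 91.49 yr.

91.5 yr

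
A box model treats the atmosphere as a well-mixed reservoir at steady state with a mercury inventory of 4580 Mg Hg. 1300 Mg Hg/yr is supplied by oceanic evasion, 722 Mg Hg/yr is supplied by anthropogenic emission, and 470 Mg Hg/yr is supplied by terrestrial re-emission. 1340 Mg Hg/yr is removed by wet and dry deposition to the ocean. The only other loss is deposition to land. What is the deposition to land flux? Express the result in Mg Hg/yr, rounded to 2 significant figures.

At steady state ΣF_in = ΣF_out.
ΣF_in = 1300 + 722 + 470 = 2492.0 Mg Hg/yr.
Deposition to land flux = ΣF_in − (1340) = 2492.0 − 1340 = 1152 Mg Hg/yr.

1200 Mg Hg/yr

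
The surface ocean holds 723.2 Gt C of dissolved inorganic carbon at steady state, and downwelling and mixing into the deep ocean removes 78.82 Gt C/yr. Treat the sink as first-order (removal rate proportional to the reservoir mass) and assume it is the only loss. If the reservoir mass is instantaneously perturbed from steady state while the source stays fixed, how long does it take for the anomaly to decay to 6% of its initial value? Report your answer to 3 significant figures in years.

For a linear reservoir the anomaly decays as exp(−t/τ) with τ = M/F = 723.2/78.82 = 9.175 yr.
exp(−t/τ) = 0.06 ⇒ t = −τ ln(0.06) = 9.175 × 2.813 = 25.81 yr.

25.8 yr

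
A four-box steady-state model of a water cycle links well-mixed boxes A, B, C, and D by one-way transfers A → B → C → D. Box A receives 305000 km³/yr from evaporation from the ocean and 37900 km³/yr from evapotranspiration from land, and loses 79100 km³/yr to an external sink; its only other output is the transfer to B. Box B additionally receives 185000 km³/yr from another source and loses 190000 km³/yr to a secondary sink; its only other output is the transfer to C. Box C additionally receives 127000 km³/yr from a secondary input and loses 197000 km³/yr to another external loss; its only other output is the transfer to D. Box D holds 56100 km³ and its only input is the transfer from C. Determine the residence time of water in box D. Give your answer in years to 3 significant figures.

0.297 yr

Box A: F(A→B) = (305000 + 37900) − 79100 = 263800 km³/yr.
Box B: F(B→C) = (263800 + 185000) − 190000 = 258800 km³/yr.
Box C: F(C→D) = (258800 + 127000) − 197000 = 188800 km³/yr.
Box D throughput = its input = 188800 km³/yr; τ = 56100 / 188800 = 0.2971 yr.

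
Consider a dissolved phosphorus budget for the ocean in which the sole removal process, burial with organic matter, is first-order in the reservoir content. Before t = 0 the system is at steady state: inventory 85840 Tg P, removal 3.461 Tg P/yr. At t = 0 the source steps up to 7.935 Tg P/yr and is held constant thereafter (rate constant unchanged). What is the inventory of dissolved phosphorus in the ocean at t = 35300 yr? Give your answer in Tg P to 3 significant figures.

170000 Tg P

The sink rate constant is k = F₀/M₀ = 3.461/85840 = 4.032×10^-5 yr⁻¹.
Solving dM/dt = F₁ − kM with M(0) = M₀ gives M(t) = F₁/k + (M₀ − F₁/k)·e^(−kt).
F₁/k = 7.935/4.032×10^-5 = 196800 Tg P; kt = 4.032×10^-5 × 35300 = 1.423, e^(−kt) = 0.2409.
M(35300) = 196800 + (85840 − 196800) × 0.2409 = 196800 − 26730 = 170070 Tg P.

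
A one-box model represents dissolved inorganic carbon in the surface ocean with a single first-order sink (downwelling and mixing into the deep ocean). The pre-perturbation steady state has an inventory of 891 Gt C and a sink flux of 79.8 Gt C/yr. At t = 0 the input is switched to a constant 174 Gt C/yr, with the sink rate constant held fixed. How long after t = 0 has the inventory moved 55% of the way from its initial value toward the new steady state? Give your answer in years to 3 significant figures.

8.92 yr

τ = M₀/F₀ = 891/79.8 = 11.17 yr.
The remaining gap fraction is e^(−t/τ); 55% covered ⇒ e^(−t/τ) = 0.450.
t = −τ ln(0.450) = 11.17 × 0.7985 = 8.916 yr.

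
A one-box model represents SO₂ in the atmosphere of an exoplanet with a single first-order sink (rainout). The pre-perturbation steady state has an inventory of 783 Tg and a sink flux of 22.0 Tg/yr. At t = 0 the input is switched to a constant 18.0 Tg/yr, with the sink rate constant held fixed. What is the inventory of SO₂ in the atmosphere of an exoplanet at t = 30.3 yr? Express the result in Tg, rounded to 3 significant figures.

The sink rate constant is k = F₀/M₀ = 22.0/783 = 0.02810 yr⁻¹.
Solving dM/dt = F₁ − kM with M(0) = M₀ gives M(t) = F₁/k + (M₀ − F₁/k)·e^(−kt).
F₁/k = 18.0/0.02810 = 640.64 Tg; kt = 0.02810 × 30.3 = 0.8513, e^(−kt) = 0.4268.
M(30.3) = 640.64 + (783 − 640.64) × 0.4268 = 640.64 + 60.77 = 701.40 Tg.

701 Tg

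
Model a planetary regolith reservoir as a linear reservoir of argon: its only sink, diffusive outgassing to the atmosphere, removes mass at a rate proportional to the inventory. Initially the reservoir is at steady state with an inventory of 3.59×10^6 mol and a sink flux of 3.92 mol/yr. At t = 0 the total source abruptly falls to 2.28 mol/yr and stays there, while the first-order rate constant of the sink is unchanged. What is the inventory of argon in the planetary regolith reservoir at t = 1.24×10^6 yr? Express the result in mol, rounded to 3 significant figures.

2.48×10^6 mol

The sink rate constant is k = F₀/M₀ = 3.92/3.59×10^6 = 1.092×10^-6 yr⁻¹.
Solving dM/dt = F₁ − kM with M(0) = M₀ gives M(t) = F₁/k + (M₀ − F₁/k)·e^(−kt).
F₁/k = 2.28/1.092×10^-6 = 2.0881×10^6 mol; kt = 1.092×10^-6 × 1.24×10^6 = 1.354, e^(−kt) = 0.2582.
M(1.24×10^6) = 2.0881×10^6 + (3.59×10^6 − 2.0881×10^6) × 0.2582 = 2.0881×10^6 + 387800 = 2.4759×10^6 mol.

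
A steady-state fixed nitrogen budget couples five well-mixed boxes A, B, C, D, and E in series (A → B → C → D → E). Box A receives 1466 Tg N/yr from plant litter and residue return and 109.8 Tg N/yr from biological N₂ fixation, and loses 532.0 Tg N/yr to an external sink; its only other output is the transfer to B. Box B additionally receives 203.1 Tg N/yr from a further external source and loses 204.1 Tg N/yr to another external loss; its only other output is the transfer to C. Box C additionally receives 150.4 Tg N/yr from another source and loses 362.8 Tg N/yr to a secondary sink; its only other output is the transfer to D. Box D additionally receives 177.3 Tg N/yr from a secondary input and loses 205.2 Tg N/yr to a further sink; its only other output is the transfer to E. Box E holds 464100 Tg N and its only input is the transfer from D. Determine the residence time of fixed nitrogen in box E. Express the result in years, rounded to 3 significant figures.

578 yr

Box A: F(A→B) = (1466 + 109.8) − 532.0 = 1043.8 Tg N/yr.
Box B: F(B→C) = (1043.8 + 203.1) − 204.1 = 1042.8 Tg N/yr.
Box C: F(C→D) = (1042.8 + 150.4) − 362.8 = 830.40 Tg N/yr.
Box D: F(D→E) = (830.40 + 177.3) − 205.2 = 802.50 Tg N/yr.
Box E throughput = its input = 802.50 Tg N/yr; τ = 464100 / 802.50 = 578.3 yr.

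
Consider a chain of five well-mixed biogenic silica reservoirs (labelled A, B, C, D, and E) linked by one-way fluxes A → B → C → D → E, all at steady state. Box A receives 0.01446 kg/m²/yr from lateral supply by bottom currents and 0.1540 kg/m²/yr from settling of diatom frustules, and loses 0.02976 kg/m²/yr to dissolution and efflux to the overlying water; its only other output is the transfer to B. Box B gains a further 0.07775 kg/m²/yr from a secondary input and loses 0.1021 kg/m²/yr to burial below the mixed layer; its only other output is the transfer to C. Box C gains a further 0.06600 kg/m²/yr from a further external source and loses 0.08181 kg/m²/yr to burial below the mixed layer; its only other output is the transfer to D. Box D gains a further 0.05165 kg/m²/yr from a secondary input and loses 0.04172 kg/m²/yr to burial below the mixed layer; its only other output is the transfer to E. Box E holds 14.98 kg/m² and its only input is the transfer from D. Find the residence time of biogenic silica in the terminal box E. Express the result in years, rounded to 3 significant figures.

138 yr

Box A: F(A→B) = (0.01446 + 0.1540) − 0.02976 = 0.13870 kg/m²/yr.
Box B: F(B→C) = (0.13870 + 0.07775) − 0.1021 = 0.11435 kg/m²/yr.
Box C: F(C→D) = (0.11435 + 0.06600) − 0.08181 = 0.098540 kg/m²/yr.
Box D: F(D→E) = (0.098540 + 0.05165) − 0.04172 = 0.10847 kg/m²/yr.
Box E throughput = its input = 0.10847 kg/m²/yr; τ = 14.98 / 0.10847 = 138.1 yr.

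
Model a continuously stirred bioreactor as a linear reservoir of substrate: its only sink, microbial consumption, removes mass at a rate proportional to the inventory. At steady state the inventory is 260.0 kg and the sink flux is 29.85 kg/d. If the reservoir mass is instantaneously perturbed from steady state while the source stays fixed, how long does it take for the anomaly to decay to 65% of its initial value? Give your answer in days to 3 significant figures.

For a linear reservoir the anomaly decays as exp(−t/τ) with τ = M/F = 260.0/29.85 = 8.710 d.
exp(−t/τ) = 0.65 ⇒ t = −τ ln(0.65) = 8.710 × 0.4308 = 3.752 d.

3.75 d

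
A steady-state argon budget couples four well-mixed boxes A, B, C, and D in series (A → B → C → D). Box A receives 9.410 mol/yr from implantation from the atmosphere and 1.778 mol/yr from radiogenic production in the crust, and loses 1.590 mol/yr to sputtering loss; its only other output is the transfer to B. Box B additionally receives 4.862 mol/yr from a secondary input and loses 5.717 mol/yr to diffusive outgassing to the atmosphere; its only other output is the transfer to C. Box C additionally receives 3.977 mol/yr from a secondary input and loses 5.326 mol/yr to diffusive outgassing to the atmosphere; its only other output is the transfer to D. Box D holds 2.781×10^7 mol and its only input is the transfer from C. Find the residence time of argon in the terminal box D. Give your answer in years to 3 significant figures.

Box A: F(A→B) = (9.410 + 1.778) − 1.590 = 9.5980 mol/yr.
Box B: F(B→C) = (9.5980 + 4.862) − 5.717 = 8.7430 mol/yr.
Box C: F(C→D) = (8.7430 + 3.977) − 5.326 = 7.3940 mol/yr.
Box D throughput = its input = 7.3940 mol/yr; τ = 2.781×10^7 / 7.3940 = 3.761×10^6 yr.

3.76×10^6 yr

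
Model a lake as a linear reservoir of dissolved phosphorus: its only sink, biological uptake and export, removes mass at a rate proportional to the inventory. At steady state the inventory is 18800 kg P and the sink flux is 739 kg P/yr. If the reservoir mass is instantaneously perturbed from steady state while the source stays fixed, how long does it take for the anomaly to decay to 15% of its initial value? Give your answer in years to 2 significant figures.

48 yr

For a linear reservoir the anomaly decays as exp(−t/τ) with τ = M/F = 18800/739 = 25.44 yr.
exp(−t/τ) = 0.15 ⇒ t = −τ ln(0.15) = 25.44 × 1.897 = 48.26 yr.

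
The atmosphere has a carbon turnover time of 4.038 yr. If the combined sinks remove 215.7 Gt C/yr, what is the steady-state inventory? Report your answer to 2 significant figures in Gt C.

870 Gt C

τ = M/F ⇒ M = τ × F = 4.038 × 215.7 = 871.0 Gt C.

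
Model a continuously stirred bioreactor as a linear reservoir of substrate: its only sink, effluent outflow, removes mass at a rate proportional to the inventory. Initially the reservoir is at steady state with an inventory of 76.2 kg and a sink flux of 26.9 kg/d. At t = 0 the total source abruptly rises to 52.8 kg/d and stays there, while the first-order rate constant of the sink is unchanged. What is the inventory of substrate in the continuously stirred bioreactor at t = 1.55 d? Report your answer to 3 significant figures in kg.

107 kg

The sink rate constant is k = F₀/M₀ = 26.9/76.2 = 0.3530 d⁻¹.
Solving dM/dt = F₁ − kM with M(0) = M₀ gives M(t) = F₁/k + (M₀ − F₁/k)·e^(−kt).
F₁/k = 52.8/0.3530 = 149.57 kg; kt = 0.3530 × 1.55 = 0.5472, e^(−kt) = 0.5786.
M(1.55) = 149.57 + (76.2 − 149.57) × 0.5786 = 149.57 − 42.45 = 107.12 kg.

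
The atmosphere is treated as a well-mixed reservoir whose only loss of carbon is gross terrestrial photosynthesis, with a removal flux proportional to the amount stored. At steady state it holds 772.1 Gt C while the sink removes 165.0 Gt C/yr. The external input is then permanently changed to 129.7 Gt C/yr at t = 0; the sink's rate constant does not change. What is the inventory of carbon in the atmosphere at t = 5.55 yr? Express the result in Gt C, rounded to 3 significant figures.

657 Gt C

The sink rate constant is k = F₀/M₀ = 165.0/772.1 = 0.2137 yr⁻¹.
Solving dM/dt = F₁ − kM with M(0) = M₀ gives M(t) = F₁/k + (M₀ − F₁/k)·e^(−kt).
F₁/k = 129.7/0.2137 = 606.92 Gt C; kt = 0.2137 × 5.55 = 1.186, e^(−kt) = 0.3054.
M(5.55) = 606.92 + (772.1 − 606.92) × 0.3054 = 606.92 + 50.45 = 657.37 Gt C.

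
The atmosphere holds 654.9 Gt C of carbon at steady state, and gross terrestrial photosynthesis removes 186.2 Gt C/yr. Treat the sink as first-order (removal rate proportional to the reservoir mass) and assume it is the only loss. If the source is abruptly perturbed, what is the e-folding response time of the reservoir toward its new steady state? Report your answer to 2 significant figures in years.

3.5 yr

For a linear reservoir the response time equals the residence time τ = M/F.
τ = 654.9 / 186.2 = 3.517 yr.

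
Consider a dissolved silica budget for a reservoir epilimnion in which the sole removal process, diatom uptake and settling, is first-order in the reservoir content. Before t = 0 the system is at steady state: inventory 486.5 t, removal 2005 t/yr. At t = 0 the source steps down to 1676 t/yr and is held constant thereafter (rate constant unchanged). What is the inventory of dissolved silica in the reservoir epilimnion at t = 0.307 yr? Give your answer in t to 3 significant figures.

τ = M₀/F₀ = 486.5/2005 = 0.2426 yr; rate constant k = 1/τ.
New steady state M_∞ = F₁/k = F₁·τ = 1676 × 0.2426 = 406.67 t.
M(t) = M_∞ + (M₀ − M_∞)·e^(−t/τ); t/τ = 0.307/0.2426 = 1.265, so e^(−t/τ) = 0.2822.
M(t) = 406.67 + 79.83 × 0.2822 = 429.20 t.

429 t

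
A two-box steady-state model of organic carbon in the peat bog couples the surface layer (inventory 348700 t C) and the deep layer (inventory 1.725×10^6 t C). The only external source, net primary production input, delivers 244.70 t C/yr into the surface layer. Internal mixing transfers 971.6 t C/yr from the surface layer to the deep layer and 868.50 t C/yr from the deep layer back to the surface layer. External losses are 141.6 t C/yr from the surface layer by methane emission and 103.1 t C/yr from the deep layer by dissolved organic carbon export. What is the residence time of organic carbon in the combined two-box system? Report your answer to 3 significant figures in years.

8470 yr

Residence time in the combined system uses the total inventory and the total *external* removal — internal exchanges between the two boxes cancel.
M_total = 348700 + 1.725×10^6 = 2.0737×10^6 t C.
ΣF_external_out = 141.6 + 103.1 = 244.70 t C/yr.
τ = M_total / ΣF_ext = 2.0737×10^6 / 244.70 = 8474 yr.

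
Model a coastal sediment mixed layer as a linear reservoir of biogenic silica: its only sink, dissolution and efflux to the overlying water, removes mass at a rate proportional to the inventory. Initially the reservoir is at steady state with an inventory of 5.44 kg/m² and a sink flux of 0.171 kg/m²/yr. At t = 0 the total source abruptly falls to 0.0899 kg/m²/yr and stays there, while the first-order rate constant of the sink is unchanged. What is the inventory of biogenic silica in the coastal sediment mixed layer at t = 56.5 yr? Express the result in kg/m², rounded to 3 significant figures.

3.30 kg/m²

τ = M₀/F₀ = 5.44/0.171 = 31.81 yr; rate constant k = 1/τ.
New steady state M_∞ = F₁/k = F₁·τ = 0.0899 × 31.81 = 2.8600 kg/m².
M(t) = M_∞ + (M₀ − M_∞)·e^(−t/τ); t/τ = 56.5/31.81 = 1.776, so e^(−t/τ) = 0.1693.
M(t) = 2.8600 + 2.580 × 0.1693 = 3.2968 kg/m².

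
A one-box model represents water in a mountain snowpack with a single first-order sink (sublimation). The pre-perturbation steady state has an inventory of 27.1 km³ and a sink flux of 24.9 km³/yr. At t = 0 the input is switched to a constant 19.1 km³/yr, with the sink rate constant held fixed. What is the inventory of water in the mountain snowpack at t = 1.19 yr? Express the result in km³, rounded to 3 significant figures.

The sink rate constant is k = F₀/M₀ = 24.9/27.1 = 0.9188 yr⁻¹.
Solving dM/dt = F₁ − kM with M(0) = M₀ gives M(t) = F₁/k + (M₀ − F₁/k)·e^(−kt).
F₁/k = 19.1/0.9188 = 20.788 km³; kt = 0.9188 × 1.19 = 1.093, e^(−kt) = 0.3351.
M(1.19) = 20.788 + (27.1 − 20.788) × 0.3351 = 20.788 + 2.115 = 22.903 km³.

22.9 km³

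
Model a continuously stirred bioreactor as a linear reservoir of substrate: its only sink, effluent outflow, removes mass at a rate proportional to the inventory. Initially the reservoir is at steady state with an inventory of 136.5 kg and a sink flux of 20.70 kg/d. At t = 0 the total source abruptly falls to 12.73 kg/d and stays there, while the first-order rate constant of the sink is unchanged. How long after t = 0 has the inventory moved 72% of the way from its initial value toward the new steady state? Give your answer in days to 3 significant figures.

τ = M₀/F₀ = 136.5/20.70 = 6.594 d.
The remaining gap fraction is e^(−t/τ); 72% covered ⇒ e^(−t/τ) = 0.280.
t = −τ ln(0.280) = 6.594 × 1.273 = 8.394 d.

8.39 d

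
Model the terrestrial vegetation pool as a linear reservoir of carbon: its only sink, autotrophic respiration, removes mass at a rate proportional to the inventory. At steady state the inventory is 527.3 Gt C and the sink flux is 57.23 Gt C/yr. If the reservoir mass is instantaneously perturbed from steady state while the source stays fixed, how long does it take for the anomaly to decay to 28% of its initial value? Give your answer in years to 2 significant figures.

For a linear reservoir the anomaly decays as exp(−t/τ) with τ = M/F = 527.3/57.23 = 9.214 yr.
exp(−t/τ) = 0.28 ⇒ t = −τ ln(0.28) = 9.214 × 1.273 = 11.73 yr.

12 yr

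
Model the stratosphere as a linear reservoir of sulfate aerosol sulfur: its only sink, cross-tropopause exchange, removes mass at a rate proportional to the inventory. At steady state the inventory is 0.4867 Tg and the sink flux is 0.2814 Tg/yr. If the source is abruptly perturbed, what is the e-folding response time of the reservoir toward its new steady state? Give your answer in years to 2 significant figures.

1.7 yr

For a linear reservoir the response time equals the residence time τ = M/F.
τ = 0.4867 / 0.2814 = 1.730 yr.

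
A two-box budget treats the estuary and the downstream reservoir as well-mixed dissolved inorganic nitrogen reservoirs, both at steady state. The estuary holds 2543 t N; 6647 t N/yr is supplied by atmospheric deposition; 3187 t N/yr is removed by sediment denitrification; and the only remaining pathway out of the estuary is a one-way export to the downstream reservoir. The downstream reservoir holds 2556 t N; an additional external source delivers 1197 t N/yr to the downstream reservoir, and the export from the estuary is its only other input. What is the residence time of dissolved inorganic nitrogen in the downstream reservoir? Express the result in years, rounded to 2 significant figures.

Balance the estuary: ΣF_in = 6647.0 t N/yr.
Export to the downstream reservoir = ΣF_in − (3187) = 3460.0 t N/yr.
Total input to the downstream reservoir = 3460.0 + 1197 = 4657.0 t N/yr; at steady state this equals its total output.
τ = M / F = 2556 / 4657.0 = 0.5489 yr.

0.55 yr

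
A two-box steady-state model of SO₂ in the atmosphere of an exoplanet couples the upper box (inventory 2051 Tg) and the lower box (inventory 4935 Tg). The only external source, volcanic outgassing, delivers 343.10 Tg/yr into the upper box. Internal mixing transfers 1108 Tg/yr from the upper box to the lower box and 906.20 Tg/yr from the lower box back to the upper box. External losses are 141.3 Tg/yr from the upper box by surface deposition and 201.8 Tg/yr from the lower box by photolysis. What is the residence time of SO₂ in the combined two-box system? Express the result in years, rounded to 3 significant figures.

Residence time in the combined system uses the total inventory and the total *external* removal — internal exchanges between the two boxes cancel.
M_total = 2051 + 4935 = 6986.0 Tg.
ΣF_external_out = 141.3 + 201.8 = 343.10 Tg/yr.
τ = M_total / ΣF_ext = 6986.0 / 343.10 = 20.36 yr.

20.4 yr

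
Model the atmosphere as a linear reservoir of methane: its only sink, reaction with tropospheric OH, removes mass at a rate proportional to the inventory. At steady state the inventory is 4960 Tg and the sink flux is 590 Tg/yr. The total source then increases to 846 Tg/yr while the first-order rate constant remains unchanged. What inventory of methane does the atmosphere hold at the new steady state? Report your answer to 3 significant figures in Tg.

Rate constant k = F/M = 590 / 4960 = 0.1190 yr⁻¹.
At the new steady state, source = k·M_new ⇒ M_new = 846 / 0.1190 = 7112 Tg.
(Equivalently M_new = M × F_new/F_old = 4960 × 846/590.)

7110 Tg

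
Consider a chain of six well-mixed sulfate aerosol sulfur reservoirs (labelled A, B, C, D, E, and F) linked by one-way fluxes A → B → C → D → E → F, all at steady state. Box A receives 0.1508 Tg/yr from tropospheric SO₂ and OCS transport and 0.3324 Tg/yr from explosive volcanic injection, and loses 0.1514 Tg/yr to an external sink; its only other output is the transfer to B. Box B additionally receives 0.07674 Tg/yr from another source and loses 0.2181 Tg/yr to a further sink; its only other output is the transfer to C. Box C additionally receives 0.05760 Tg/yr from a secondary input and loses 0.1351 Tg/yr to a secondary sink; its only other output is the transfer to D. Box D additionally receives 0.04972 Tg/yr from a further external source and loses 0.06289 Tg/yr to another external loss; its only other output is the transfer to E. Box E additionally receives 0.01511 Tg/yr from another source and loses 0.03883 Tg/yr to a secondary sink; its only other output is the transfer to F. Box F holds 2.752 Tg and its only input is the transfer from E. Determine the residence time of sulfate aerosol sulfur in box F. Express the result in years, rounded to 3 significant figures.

36.2 yr

Box A: F(A→B) = (0.1508 + 0.3324) − 0.1514 = 0.33180 Tg/yr.
Box B: F(B→C) = (0.33180 + 0.07674) − 0.2181 = 0.19044 Tg/yr.
Box C: F(C→D) = (0.19044 + 0.05760) − 0.1351 = 0.11294 Tg/yr.
Box D: F(D→E) = (0.11294 + 0.04972) − 0.06289 = 0.099770 Tg/yr.
Box E: F(E→F) = (0.099770 + 0.01511) − 0.03883 = 0.076050 Tg/yr.
Box F throughput = its input = 0.076050 Tg/yr; τ = 2.752 / 0.076050 = 36.19 yr.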